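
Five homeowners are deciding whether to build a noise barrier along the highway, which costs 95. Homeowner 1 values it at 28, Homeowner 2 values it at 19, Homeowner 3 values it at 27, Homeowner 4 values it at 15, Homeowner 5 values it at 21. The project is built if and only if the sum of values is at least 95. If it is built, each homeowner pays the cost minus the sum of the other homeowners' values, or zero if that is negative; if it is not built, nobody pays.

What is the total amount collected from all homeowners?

35

Total value 110 ≥ cost 95, so it is built.
Homeowner 1: others sum to 82; max(0, 95 - 82) = 13.
Homeowner 2: others sum to 91; max(0, 95 - 91) = 4.
Homeowner 3: others sum to 83; max(0, 95 - 83) = 12.
Homeowner 4: others sum to 95; max(0, 95 - 95) = 0.
Homeowner 5: others sum to 89; max(0, 95 - 89) = 6.
Total collected = 13 + 4 + 12 + 0 + 6 = 35.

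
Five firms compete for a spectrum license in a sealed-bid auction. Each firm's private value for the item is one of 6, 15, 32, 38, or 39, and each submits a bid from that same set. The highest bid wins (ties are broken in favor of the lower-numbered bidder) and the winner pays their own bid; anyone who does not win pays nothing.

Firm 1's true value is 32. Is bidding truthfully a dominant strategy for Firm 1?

Consider the case where Firm 2 bids 6, Firm 3 bids 6, Firm 4 bids 6 and Firm 5 bids 6.
Truthful bid 32: wins, pays 32, utility 32 - 32 = 0.
Bid 6 instead: wins, pays 6, utility 32 - 6 = 26.
Since 26 > 0, bidding 6 is strictly better here, so truthful bidding is not dominant.

No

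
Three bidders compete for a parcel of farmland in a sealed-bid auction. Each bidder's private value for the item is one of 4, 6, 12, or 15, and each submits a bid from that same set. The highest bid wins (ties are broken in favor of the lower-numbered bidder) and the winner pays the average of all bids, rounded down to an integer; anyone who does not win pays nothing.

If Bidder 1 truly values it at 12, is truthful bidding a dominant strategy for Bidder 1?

Consider the case where Bidder 2 bids 4 and Bidder 3 bids 4.
Truthful bid 12: wins, pays 6, utility 12 - 6 = 6.
Bid 4 instead: wins, pays 4, utility 12 - 4 = 8.
Since 8 > 6, bidding 4 is strictly better here, so truthful bidding is not dominant.

No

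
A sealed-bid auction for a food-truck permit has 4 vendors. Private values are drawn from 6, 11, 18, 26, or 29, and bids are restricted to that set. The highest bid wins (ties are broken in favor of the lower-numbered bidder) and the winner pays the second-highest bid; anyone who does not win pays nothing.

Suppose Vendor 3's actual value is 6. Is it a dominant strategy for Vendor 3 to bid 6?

Yes

Check each profile of the others' bids and compare truth against every alternative bid.
Others bid (6, 6, 11): truth gives 0, best alternative gives -5.
Others bid (6, 6, 6): truth gives 0, best alternative gives 0.
Others bid (6, 6, 18): truth gives 0, best alternative gives 0.
Others bid (6, 6, 26): truth gives 0, best alternative gives 0.
Others bid (6, 6, 29): truth gives 0, best alternative gives 0.
Others bid (6, 11, 6): truth gives 0, best alternative gives 0.
(Remaining 119 profiles checked similarly; truth is weakly best in each.)
In every case the truthful bid is at least as good as any alternative, so it is a dominant strategy.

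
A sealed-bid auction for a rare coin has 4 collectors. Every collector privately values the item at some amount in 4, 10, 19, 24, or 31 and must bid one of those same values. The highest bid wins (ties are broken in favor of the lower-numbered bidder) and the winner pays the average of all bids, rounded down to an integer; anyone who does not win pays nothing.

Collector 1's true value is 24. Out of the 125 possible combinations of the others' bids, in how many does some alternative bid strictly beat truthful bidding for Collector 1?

57

Others bid (4, 4, 4): truth gives 15; bid 4 gives 20 > 15. Violating.
Others bid (4, 4, 10): truth gives 14; bid 10 gives 17 > 14. Violating.
Others bid (4, 4, 19): truth gives 12; bid 19 gives 13 > 12. Violating.
Others bid (4, 4, 31): truth gives 0; bid 31 gives 7 > 0. Violating.
Others bid (4, 4, 24): truth gives 10; no alternative beats it.
Others bid (4, 10, 24): truth gives 9; no alternative beats it.
(Checking all 125 profiles: 57 have a profitable deviation, 68 do not.)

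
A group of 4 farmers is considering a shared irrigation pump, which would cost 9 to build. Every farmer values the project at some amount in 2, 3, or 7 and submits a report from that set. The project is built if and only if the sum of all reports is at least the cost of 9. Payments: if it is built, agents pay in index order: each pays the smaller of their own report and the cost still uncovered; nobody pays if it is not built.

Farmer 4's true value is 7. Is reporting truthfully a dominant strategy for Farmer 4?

Yes

Check each profile of the others' reports and compare truth against every alternative report.
Others report (2, 2, 7): truth gives 7, best alternative gives 7.
Others report (2, 3, 7): truth gives 7, best alternative gives 7.
Others report (2, 7, 2): truth gives 7, best alternative gives 7.
Others report (2, 7, 3): truth gives 7, best alternative gives 7.
Others report (2, 7, 7): truth gives 7, best alternative gives 7.
Others report (3, 2, 7): truth gives 7, best alternative gives 7.
(Remaining 21 profiles checked similarly; truth is weakly best in each.)
In every case the truthful report is at least as good as any alternative, so it is a dominant strategy.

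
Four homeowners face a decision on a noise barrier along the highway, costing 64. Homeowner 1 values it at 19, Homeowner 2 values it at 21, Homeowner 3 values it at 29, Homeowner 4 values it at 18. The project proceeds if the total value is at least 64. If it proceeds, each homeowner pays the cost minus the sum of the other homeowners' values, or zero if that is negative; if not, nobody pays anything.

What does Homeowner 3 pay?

6

Total value 87 ≥ cost 64, so the project is built.
The other homeowners' values sum to 58.
Cost minus that sum is 64 - 58 = 6.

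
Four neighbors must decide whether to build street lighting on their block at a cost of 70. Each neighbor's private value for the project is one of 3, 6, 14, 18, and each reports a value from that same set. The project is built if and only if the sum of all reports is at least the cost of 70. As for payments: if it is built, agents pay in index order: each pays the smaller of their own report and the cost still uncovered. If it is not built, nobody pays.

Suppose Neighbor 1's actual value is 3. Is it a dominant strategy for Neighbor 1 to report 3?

Check each profile of the others' reports and compare truth against every alternative report.
Others report (3, 3, 3): truth gives 0, best alternative gives 0.
Others report (3, 3, 6): truth gives 0, best alternative gives 0.
Others report (3, 3, 14): truth gives 0, best alternative gives 0.
Others report (3, 3, 18): truth gives 0, best alternative gives 0.
Others report (3, 6, 3): truth gives 0, best alternative gives 0.
Others report (3, 6, 6): truth gives 0, best alternative gives 0.
(Remaining 58 profiles checked similarly; truth is weakly best in each.)
In every case the truthful report is at least as good as any alternative, so it is a dominant strategy.

Yes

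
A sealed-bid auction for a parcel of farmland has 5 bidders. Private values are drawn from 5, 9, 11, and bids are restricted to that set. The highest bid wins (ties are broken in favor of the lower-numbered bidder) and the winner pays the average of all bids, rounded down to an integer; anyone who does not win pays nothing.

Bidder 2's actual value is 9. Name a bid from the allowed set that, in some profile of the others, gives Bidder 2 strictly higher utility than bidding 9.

11

Suppose Bidder 1 bids 5, Bidder 3 bids 5, Bidder 4 bids 5 and Bidder 5 bids 11.
Bid 9: loses, pays 0, utility 0.
Bid 11: wins, pays 7, utility 9 - 7 = 2.
So bidding 11 beats truth here (2 > 0).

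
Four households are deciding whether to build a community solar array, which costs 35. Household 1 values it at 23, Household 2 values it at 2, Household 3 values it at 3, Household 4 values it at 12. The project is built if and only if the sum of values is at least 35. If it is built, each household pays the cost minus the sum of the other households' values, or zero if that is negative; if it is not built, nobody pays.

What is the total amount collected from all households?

Total value 40 ≥ cost 35, so it is built.
Household 1: others sum to 17; max(0, 35 - 17) = 18.
Household 2: others sum to 38; max(0, 35 - 38) = 0.
Household 3: others sum to 37; max(0, 35 - 37) = 0.
Household 4: others sum to 28; max(0, 35 - 28) = 7.
Total collected = 18 + 0 + 0 + 7 = 25.

25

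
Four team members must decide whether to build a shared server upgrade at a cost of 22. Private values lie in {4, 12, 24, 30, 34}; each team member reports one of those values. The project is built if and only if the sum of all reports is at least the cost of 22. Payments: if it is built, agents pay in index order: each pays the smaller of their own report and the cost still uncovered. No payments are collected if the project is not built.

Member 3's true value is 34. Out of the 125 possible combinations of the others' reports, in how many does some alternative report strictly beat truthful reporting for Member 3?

15

Others report (4, 4, 4): truth gives 20; report 12 gives 22 > 20. Violating.
Others report (4, 4, 12): truth gives 20; report 4 gives 30 > 20. Violating.
Others report (4, 4, 24): truth gives 20; report 4 gives 30 > 20. Violating.
Others report (4, 4, 30): truth gives 20; report 4 gives 30 > 20. Violating.
Others report (4, 24, 4): truth gives 34; no alternative beats it.
Others report (4, 24, 12): truth gives 34; no alternative beats it.
(Checking all 125 profiles: 15 have a profitable deviation, 110 do not.)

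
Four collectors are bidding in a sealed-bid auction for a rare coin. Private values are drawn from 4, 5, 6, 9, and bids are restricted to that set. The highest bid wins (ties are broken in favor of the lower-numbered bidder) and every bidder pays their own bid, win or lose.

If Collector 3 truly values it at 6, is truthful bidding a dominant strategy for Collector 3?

Consider the case where Collector 1 bids 4, Collector 2 bids 4 and Collector 4 bids 4.
Truthful bid 6: wins, pays 6, utility 6 - 6 = 0.
Bid 5 instead: wins, pays 5, utility 6 - 5 = 1.
Since 1 > 0, bidding 5 is strictly better here, so truthful bidding is not dominant.

No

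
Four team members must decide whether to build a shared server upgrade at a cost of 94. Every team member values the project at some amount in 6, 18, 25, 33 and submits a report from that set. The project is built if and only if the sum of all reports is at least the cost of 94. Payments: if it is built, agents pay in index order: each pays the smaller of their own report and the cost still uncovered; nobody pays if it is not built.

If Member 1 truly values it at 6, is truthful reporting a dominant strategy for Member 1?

Check each profile of the others' reports and compare truth against every alternative report.
Others report (18, 25, 33): truth gives 0, best alternative gives -12.
Others report (18, 33, 25): truth gives 0, best alternative gives -12.
Others report (18, 33, 33): truth gives 0, best alternative gives -12.
Others report (25, 18, 33): truth gives 0, best alternative gives -12.
Others report (25, 25, 33): truth gives 0, best alternative gives -12.
Others report (25, 33, 18): truth gives 0, best alternative gives -12.
(Remaining 58 profiles checked similarly; truth is weakly best in each.)
In every case the truthful report is at least as good as any alternative, so it is a dominant strategy.

Yes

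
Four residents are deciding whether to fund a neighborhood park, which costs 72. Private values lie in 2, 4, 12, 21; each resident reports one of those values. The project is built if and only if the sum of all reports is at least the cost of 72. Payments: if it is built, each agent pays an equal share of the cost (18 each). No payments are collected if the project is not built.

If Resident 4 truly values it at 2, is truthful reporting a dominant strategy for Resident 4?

Yes

Check each profile of the others' reports and compare truth against every alternative report.
Others report (2, 2, 2): truth gives 0, best alternative gives 0.
Others report (2, 2, 4): truth gives 0, best alternative gives 0.
Others report (2, 2, 12): truth gives 0, best alternative gives 0.
Others report (2, 2, 21): truth gives 0, best alternative gives 0.
Others report (2, 4, 2): truth gives 0, best alternative gives 0.
Others report (2, 4, 4): truth gives 0, best alternative gives 0.
(Remaining 58 profiles checked similarly; truth is weakly best in each.)
In every case the truthful report is at least as good as any alternative, so it is a dominant strategy.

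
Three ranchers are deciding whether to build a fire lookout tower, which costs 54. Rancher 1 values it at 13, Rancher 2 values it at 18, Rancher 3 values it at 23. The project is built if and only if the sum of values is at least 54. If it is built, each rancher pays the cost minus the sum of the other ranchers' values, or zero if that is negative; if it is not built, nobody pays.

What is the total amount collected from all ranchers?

54

Total value 54 ≥ cost 54, so it is built.
Rancher 1: others sum to 41; max(0, 54 - 41) = 13.
Rancher 2: others sum to 36; max(0, 54 - 36) = 18.
Rancher 3: others sum to 31; max(0, 54 - 31) = 23.
Total collected = 13 + 18 + 23 = 54.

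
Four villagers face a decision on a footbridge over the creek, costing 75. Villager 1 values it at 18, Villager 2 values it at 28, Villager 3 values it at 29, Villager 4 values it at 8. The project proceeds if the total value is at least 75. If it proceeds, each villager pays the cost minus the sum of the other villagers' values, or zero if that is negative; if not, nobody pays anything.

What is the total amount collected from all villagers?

51

Total value 83 ≥ cost 75, so it is built.
Villager 1: others sum to 65; max(0, 75 - 65) = 10.
Villager 2: others sum to 55; max(0, 75 - 55) = 20.
Villager 3: others sum to 54; max(0, 75 - 54) = 21.
Villager 4: others sum to 75; max(0, 75 - 75) = 0.
Total collected = 10 + 20 + 21 + 0 = 51.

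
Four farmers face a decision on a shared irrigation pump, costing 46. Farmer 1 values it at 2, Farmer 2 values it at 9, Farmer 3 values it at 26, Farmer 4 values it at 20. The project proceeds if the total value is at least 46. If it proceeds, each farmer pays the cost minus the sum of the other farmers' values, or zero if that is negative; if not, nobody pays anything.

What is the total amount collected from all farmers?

24

Total value 57 ≥ cost 46, so it is built.
Farmer 1: others sum to 55; max(0, 46 - 55) = 0.
Farmer 2: others sum to 48; max(0, 46 - 48) = 0.
Farmer 3: others sum to 31; max(0, 46 - 31) = 15.
Farmer 4: others sum to 37; max(0, 46 - 37) = 9.
Total collected = 0 + 0 + 15 + 9 = 24.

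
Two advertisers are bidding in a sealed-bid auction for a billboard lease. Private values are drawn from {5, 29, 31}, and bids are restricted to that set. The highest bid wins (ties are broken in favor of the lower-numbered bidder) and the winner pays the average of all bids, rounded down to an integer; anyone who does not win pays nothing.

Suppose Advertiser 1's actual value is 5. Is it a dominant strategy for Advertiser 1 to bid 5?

Check each profile of the others' bids and compare truth against every alternative bid.
Others bid (29): truth gives 0, best alternative gives -24.
Others bid (5): truth gives 0, best alternative gives -12.
Others bid (31): truth gives 0, best alternative gives 0.
In every case the truthful bid is at least as good as any alternative, so it is a dominant strategy.

Yes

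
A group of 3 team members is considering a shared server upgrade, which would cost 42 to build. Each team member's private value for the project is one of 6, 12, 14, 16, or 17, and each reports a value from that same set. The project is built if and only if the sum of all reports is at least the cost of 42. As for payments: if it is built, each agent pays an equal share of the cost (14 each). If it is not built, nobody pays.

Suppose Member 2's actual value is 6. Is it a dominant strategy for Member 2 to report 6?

Yes

Check each profile of the others' reports and compare truth against every alternative report.
Others report (14, 16): truth gives 0, best alternative gives -8.
Others report (14, 17): truth gives 0, best alternative gives -8.
Others report (16, 14): truth gives 0, best alternative gives -8.
Others report (16, 16): truth gives 0, best alternative gives -8.
Others report (16, 17): truth gives 0, best alternative gives -8.
Others report (17, 14): truth gives 0, best alternative gives -8.
(Remaining 19 profiles checked similarly; truth is weakly best in each.)
In every case the truthful report is at least as good as any alternative, so it is a dominant strategy.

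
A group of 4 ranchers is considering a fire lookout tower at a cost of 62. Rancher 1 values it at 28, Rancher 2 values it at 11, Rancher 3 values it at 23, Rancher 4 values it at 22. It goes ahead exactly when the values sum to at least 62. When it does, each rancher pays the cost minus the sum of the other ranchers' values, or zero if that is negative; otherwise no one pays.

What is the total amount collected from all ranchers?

7

Total value 84 ≥ cost 62, so it is built.
Rancher 1: others sum to 56; max(0, 62 - 56) = 6.
Rancher 2: others sum to 73; max(0, 62 - 73) = 0.
Rancher 3: others sum to 61; max(0, 62 - 61) = 1.
Rancher 4: others sum to 62; max(0, 62 - 62) = 0.
Total collected = 6 + 0 + 1 + 0 = 7.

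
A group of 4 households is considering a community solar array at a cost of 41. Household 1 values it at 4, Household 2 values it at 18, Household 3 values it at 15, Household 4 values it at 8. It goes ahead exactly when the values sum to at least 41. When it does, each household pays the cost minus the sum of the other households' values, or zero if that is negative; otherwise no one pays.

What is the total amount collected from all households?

Total value 45 ≥ cost 41, so it is built.
Household 1: others sum to 41; max(0, 41 - 41) = 0.
Household 2: others sum to 27; max(0, 41 - 27) = 14.
Household 3: others sum to 30; max(0, 41 - 30) = 11.
Household 4: others sum to 37; max(0, 41 - 37) = 4.
Total collected = 0 + 14 + 11 + 4 = 29.

29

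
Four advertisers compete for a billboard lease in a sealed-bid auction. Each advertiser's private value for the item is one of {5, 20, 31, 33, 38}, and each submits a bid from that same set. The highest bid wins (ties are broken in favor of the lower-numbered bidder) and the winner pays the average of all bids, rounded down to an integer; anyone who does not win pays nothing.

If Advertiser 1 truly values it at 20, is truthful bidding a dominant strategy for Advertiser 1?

No

Consider the case where Advertiser 2 bids 5, Advertiser 3 bids 5 and Advertiser 4 bids 5.
Truthful bid 20: wins, pays 8, utility 20 - 8 = 12.
Bid 5 instead: wins, pays 5, utility 20 - 5 = 15.
Since 15 > 12, bidding 5 is strictly better here, so truthful bidding is not dominant.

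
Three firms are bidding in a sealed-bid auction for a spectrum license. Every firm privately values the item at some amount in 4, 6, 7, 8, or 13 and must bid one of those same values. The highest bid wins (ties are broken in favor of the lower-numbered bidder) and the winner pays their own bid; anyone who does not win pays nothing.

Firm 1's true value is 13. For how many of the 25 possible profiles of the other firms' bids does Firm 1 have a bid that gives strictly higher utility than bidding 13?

Others bid (4, 4): truth gives 0; bid 4 gives 9 > 0. Violating.
Others bid (4, 6): truth gives 0; bid 6 gives 7 > 0. Violating.
Others bid (4, 7): truth gives 0; bid 7 gives 6 > 0. Violating.
Others bid (4, 8): truth gives 0; bid 8 gives 5 > 0. Violating.
Others bid (4, 13): truth gives 0; no alternative beats it.
Others bid (6, 13): truth gives 0; no alternative beats it.
(Checking all 25 profiles: 16 have a profitable deviation, 9 do not.)

16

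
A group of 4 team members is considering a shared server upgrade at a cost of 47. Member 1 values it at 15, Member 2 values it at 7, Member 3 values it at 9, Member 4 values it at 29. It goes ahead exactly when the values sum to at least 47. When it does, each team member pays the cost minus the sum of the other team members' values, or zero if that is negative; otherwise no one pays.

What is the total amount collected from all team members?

18

Total value 60 ≥ cost 47, so it is built.
Member 1: others sum to 45; max(0, 47 - 45) = 2.
Member 2: others sum to 53; max(0, 47 - 53) = 0.
Member 3: others sum to 51; max(0, 47 - 51) = 0.
Member 4: others sum to 31; max(0, 47 - 31) = 16.
Total collected = 2 + 0 + 0 + 16 = 18.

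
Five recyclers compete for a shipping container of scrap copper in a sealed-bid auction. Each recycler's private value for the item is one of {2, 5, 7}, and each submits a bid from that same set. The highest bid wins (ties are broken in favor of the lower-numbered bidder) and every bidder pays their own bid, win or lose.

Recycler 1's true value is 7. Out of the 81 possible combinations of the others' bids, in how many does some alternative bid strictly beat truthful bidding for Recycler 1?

16

Others bid (2, 2, 2, 2): truth gives 0; bid 2 gives 5 > 0. Violating.
Others bid (2, 2, 2, 5): truth gives 0; bid 5 gives 2 > 0. Violating.
Others bid (2, 2, 5, 2): truth gives 0; bid 5 gives 2 > 0. Violating.
Others bid (2, 2, 5, 5): truth gives 0; bid 5 gives 2 > 0. Violating.
Others bid (2, 2, 2, 7): truth gives 0; no alternative beats it.
Others bid (2, 2, 5, 7): truth gives 0; no alternative beats it.
(Checking all 81 profiles: 16 have a profitable deviation, 65 do not.)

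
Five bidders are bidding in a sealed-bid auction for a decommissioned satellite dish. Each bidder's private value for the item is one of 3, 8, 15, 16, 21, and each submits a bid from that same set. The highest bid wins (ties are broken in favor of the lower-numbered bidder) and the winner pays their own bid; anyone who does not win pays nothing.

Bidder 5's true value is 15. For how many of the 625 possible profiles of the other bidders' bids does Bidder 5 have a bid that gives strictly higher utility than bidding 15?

1

Others bid (3, 3, 3, 3): truth gives 0; bid 8 gives 7 > 0. Violating.
Others bid (3, 3, 3, 8): truth gives 0; no alternative beats it.
Others bid (3, 3, 3, 15): truth gives 0; no alternative beats it.
(Checking all 625 profiles: 1 has a profitable deviation, 624 do not.)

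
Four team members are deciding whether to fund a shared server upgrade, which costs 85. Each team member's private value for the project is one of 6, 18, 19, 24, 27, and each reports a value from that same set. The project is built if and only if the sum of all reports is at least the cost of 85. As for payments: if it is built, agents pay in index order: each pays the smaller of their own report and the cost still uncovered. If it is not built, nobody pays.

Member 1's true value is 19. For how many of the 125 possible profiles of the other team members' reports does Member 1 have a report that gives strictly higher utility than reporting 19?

Others report (18, 24, 27): truth gives 0; report 18 gives 1 > 0. Violating.
Others report (18, 27, 24): truth gives 0; report 18 gives 1 > 0. Violating.
Others report (18, 27, 27): truth gives 0; report 18 gives 1 > 0. Violating.
Others report (19, 24, 24): truth gives 0; report 18 gives 1 > 0. Violating.
Others report (6, 6, 6): truth gives 0; no alternative beats it.
Others report (6, 6, 18): truth gives 0; no alternative beats it.
(Checking all 125 profiles: 29 have a profitable deviation, 96 do not.)

29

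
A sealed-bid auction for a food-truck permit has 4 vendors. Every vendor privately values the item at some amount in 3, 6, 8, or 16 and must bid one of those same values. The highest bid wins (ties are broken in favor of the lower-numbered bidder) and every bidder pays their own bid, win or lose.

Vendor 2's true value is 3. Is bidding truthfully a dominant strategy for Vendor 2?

Yes

Check each profile of the others' bids and compare truth against every alternative bid.
Others bid (3, 3, 16): truth gives -3, best alternative gives -6.
Others bid (3, 6, 16): truth gives -3, best alternative gives -6.
Others bid (3, 8, 16): truth gives -3, best alternative gives -6.
Others bid (3, 16, 3): truth gives -3, best alternative gives -6.
Others bid (3, 16, 6): truth gives -3, best alternative gives -6.
Others bid (3, 16, 8): truth gives -3, best alternative gives -6.
(Remaining 58 profiles checked similarly; truth is weakly best in each.)
In every case the truthful bid is at least as good as any alternative, so it is a dominant strategy.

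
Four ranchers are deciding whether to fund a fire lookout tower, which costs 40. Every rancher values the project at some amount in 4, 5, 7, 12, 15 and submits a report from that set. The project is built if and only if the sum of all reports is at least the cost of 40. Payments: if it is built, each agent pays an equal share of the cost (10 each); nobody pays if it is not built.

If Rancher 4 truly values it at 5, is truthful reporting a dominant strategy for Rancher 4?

No

Consider the case where Rancher 1 reports 5, Rancher 2 reports 15 and Rancher 3 reports 15.
Truthful report 5: project built, pays 10, utility 5 - 10 = -5.
Report 4 instead: project not built, utility 0.
Since 0 > -5, reporting 4 is strictly better here, so truthful reporting is not dominant.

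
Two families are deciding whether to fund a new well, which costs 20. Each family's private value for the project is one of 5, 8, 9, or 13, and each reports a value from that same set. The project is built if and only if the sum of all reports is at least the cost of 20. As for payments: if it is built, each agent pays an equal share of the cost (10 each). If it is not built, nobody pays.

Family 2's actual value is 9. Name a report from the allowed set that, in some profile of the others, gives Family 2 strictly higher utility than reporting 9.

Suppose Family 1 reports 13.
Report 9: project built, pays 10, utility 9 - 10 = -1.
Report 5: project not built, utility 0.
So reporting 5 beats truth here (0 > -1).

5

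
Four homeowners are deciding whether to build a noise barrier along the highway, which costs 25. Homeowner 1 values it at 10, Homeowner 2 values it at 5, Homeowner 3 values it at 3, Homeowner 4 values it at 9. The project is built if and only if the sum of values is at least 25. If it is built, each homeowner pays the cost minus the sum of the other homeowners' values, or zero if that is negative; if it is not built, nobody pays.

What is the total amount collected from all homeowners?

19

Total value 27 ≥ cost 25, so it is built.
Homeowner 1: others sum to 17; max(0, 25 - 17) = 8.
Homeowner 2: others sum to 22; max(0, 25 - 22) = 3.
Homeowner 3: others sum to 24; max(0, 25 - 24) = 1.
Homeowner 4: others sum to 18; max(0, 25 - 18) = 7.
Total collected = 8 + 3 + 1 + 7 = 19.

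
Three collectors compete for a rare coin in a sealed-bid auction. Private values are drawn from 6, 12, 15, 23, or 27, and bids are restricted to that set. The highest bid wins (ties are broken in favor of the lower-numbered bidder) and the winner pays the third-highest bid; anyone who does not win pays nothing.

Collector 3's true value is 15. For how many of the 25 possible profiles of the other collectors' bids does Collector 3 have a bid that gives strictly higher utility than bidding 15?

8

Others bid (6, 15): truth gives 0; bid 23 gives 9 > 0. Violating.
Others bid (6, 23): truth gives 0; bid 27 gives 9 > 0. Violating.
Others bid (12, 15): truth gives 0; bid 23 gives 3 > 0. Violating.
Others bid (12, 23): truth gives 0; bid 27 gives 3 > 0. Violating.
Others bid (6, 6): truth gives 9; no alternative beats it.
Others bid (6, 12): truth gives 9; no alternative beats it.
(Checking all 25 profiles: 8 have a profitable deviation, 17 do not.)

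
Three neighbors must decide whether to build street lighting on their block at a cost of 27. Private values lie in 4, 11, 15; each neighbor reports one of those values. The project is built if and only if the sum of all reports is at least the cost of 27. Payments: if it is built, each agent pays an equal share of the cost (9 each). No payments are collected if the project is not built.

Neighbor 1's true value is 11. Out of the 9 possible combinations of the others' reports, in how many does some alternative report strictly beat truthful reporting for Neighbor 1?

Others report (4, 11): truth gives 0; report 15 gives 2 > 0. Violating.
Others report (11, 4): truth gives 0; report 15 gives 2 > 0. Violating.
Others report (4, 4): truth gives 0; no alternative beats it.
Others report (4, 15): truth gives 2; no alternative beats it.
(Checking all 9 profiles: 2 have a profitable deviation, 7 do not.)

2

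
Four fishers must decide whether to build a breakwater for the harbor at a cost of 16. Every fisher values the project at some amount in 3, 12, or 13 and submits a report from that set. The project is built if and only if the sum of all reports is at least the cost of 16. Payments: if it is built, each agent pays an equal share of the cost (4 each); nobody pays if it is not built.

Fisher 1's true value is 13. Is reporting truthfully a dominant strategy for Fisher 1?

Check each profile of the others' reports and compare truth against every alternative report.
Others report (3, 3, 3): truth gives 9, best alternative gives 9.
Others report (3, 3, 12): truth gives 9, best alternative gives 9.
Others report (3, 3, 13): truth gives 9, best alternative gives 9.
Others report (3, 12, 3): truth gives 9, best alternative gives 9.
Others report (3, 12, 12): truth gives 9, best alternative gives 9.
Others report (3, 12, 13): truth gives 9, best alternative gives 9.
(Remaining 21 profiles checked similarly; truth is weakly best in each.)
In every case the truthful report is at least as good as any alternative, so it is a dominant strategy.

Yes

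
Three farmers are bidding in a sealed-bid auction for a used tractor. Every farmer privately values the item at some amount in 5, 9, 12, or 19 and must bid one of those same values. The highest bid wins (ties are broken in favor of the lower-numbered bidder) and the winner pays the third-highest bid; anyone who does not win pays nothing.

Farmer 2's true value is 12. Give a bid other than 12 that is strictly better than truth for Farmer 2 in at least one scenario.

19

Suppose Farmer 1 bids 5 and Farmer 3 bids 19.
Bid 12: loses, pays 0, utility 0.
Bid 19: wins, pays 5, utility 12 - 5 = 7.
So bidding 19 beats truth here (7 > 0).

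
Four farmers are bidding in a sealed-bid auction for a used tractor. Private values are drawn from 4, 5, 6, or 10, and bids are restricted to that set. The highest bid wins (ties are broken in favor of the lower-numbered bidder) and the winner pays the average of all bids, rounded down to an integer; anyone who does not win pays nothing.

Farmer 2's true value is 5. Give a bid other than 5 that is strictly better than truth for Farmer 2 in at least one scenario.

6

Suppose Farmer 1 bids 5, Farmer 3 bids 4 and Farmer 4 bids 4.
Bid 5: loses, pays 0, utility 0.
Bid 6: wins, pays 4, utility 5 - 4 = 1.
So bidding 6 beats truth here (1 > 0).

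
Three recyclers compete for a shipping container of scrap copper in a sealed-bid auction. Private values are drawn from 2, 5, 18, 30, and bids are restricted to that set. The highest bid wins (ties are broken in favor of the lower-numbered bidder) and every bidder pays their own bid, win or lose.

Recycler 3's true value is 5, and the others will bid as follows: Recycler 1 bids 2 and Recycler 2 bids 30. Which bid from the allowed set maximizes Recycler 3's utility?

2

Bid 2: loses but pays 2, utility -2.
Bid 5: loses but pays 5, utility -5.
Bid 18: loses but pays 18, utility -18.
Bid 30: loses but pays 30, utility -30.
The best choice is 2 with utility -2.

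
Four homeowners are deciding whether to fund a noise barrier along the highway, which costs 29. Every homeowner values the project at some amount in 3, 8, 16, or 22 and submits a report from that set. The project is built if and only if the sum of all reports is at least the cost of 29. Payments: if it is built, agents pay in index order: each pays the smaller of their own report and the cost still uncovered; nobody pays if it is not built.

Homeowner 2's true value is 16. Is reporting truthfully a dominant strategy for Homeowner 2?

No

Consider the case where Homeowner 1 reports 3, Homeowner 3 reports 3 and Homeowner 4 reports 16.
Truthful report 16: project built, pays 16, utility 16 - 16 = 0.
Report 8 instead: project built, pays 8, utility 16 - 8 = 8.
Since 8 > 0, reporting 8 is strictly better here, so truthful reporting is not dominant.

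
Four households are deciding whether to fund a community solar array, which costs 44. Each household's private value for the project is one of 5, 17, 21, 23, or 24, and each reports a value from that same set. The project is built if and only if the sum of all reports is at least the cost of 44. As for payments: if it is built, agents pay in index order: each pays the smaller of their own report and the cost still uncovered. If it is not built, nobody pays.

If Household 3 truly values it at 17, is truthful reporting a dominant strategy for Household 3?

Consider the case where Household 1 reports 5, Household 2 reports 17 and Household 4 reports 17.
Truthful report 17: project built, pays 17, utility 17 - 17 = 0.
Report 5 instead: project built, pays 5, utility 17 - 5 = 12.
Since 12 > 0, reporting 5 is strictly better here, so truthful reporting is not dominant.

No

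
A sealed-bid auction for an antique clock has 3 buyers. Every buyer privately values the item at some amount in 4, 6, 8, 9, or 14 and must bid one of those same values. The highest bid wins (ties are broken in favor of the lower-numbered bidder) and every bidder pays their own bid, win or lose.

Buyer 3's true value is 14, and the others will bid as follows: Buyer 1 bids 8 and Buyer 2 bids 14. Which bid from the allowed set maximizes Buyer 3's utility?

4

Bid 4: loses but pays 4, utility -4.
Bid 6: loses but pays 6, utility -6.
Bid 8: loses but pays 8, utility -8.
Bid 9: loses but pays 9, utility -9.
Bid 14: loses but pays 14, utility -14.
The best choice is 4 with utility -4.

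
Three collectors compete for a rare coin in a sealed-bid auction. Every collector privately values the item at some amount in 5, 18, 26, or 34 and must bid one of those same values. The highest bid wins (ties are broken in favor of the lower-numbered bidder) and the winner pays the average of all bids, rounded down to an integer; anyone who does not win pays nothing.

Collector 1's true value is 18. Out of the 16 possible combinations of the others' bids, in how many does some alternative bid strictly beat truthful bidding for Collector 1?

1

Others bid (5, 5): truth gives 9; bid 5 gives 13 > 9. Violating.
Others bid (5, 18): truth gives 5; no alternative beats it.
Others bid (5, 26): truth gives 0; no alternative beats it.
(Checking all 16 profiles: 1 has a profitable deviation, 15 do not.)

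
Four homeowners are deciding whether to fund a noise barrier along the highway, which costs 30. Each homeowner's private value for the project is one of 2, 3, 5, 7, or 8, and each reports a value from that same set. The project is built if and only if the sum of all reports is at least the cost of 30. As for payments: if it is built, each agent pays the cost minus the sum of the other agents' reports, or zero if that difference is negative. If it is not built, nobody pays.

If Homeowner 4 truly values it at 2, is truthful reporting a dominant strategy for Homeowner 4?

Check each profile of the others' reports and compare truth against every alternative report.
Others report (2, 2, 2): truth gives 0, best alternative gives 0.
Others report (2, 2, 3): truth gives 0, best alternative gives 0.
Others report (2, 2, 5): truth gives 0, best alternative gives 0.
Others report (2, 2, 7): truth gives 0, best alternative gives 0.
Others report (2, 2, 8): truth gives 0, best alternative gives 0.
Others report (2, 3, 2): truth gives 0, best alternative gives 0.
(Remaining 119 profiles checked similarly; truth is weakly best in each.)
In every case the truthful report is at least as good as any alternative, so it is a dominant strategy.

Yes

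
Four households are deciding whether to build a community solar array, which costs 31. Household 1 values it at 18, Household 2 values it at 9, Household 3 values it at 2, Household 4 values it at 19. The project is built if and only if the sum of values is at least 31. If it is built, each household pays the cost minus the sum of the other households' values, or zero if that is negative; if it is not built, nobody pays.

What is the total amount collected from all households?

Total value 48 ≥ cost 31, so it is built.
Household 1: others sum to 30; max(0, 31 - 30) = 1.
Household 2: others sum to 39; max(0, 31 - 39) = 0.
Household 3: others sum to 46; max(0, 31 - 46) = 0.
Household 4: others sum to 29; max(0, 31 - 29) = 2.
Total collected = 1 + 0 + 0 + 2 = 3.

3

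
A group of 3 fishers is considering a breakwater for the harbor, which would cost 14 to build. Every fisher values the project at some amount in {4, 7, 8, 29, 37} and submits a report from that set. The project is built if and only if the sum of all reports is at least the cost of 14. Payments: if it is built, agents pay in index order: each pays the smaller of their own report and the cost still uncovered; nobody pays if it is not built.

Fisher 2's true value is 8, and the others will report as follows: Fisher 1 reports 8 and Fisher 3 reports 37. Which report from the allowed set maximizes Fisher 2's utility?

4

Report 4: project built, pays 4, utility 8 - 4 = 4.
Report 7: project built, pays 6, utility 8 - 6 = 2.
Report 8: project built, pays 6, utility 8 - 6 = 2.
Report 29: project built, pays 6, utility 8 - 6 = 2.
Report 37: project built, pays 6, utility 8 - 6 = 2.
The best choice is 4 with utility 4.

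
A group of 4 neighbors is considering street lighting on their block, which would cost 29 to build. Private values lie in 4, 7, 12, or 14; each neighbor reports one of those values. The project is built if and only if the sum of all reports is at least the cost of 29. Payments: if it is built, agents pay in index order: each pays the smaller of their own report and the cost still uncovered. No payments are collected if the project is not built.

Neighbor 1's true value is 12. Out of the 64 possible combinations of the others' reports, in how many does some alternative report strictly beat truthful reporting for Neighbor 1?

53

Others report (4, 4, 14): truth gives 0; report 7 gives 5 > 0. Violating.
Others report (4, 7, 12): truth gives 0; report 7 gives 5 > 0. Violating.
Others report (4, 7, 14): truth gives 0; report 4 gives 8 > 0. Violating.
Others report (4, 12, 7): truth gives 0; report 7 gives 5 > 0. Violating.
Others report (4, 4, 4): truth gives 0; no alternative beats it.
Others report (4, 4, 7): truth gives 0; no alternative beats it.
(Checking all 64 profiles: 53 have a profitable deviation, 11 do not.)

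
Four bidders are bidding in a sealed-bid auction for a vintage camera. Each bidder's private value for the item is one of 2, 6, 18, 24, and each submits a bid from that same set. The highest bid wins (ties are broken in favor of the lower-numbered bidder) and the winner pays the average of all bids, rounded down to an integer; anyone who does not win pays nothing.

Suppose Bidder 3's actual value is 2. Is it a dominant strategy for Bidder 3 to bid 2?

Yes

Check each profile of the others' bids and compare truth against every alternative bid.
Others bid (2, 2, 6): truth gives 0, best alternative gives -2.
Others bid (2, 2, 2): truth gives 0, best alternative gives -1.
Others bid (2, 2, 18): truth gives 0, best alternative gives 0.
Others bid (2, 2, 24): truth gives 0, best alternative gives 0.
Others bid (2, 6, 2): truth gives 0, best alternative gives 0.
Others bid (2, 6, 6): truth gives 0, best alternative gives 0.
(Remaining 58 profiles checked similarly; truth is weakly best in each.)
In every case the truthful bid is at least as good as any alternative, so it is a dominant strategy.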